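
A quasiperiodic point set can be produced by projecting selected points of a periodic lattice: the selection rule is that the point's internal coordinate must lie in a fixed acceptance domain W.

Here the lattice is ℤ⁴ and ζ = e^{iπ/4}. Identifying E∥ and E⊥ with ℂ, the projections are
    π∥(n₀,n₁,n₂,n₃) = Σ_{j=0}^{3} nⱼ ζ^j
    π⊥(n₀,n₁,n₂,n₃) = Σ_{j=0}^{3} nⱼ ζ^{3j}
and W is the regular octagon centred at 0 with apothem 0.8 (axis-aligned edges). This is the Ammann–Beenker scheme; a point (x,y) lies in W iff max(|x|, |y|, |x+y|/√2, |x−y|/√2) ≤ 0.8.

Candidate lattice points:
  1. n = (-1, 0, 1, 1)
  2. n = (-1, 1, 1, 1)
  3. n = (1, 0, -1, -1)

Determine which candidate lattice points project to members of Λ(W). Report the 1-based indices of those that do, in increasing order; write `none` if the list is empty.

π⊥(n) = n₀ + n₁ζ³ + n₂ζ⁶ + n₃ζ⁹ where ζ = e^{iπ/4}.
#1 (-1, 0, 1, 1): internal (-0.2929, -0.2929); octagon support 0.4142 vs apothem 0.8 → ∈ W
#2 (-1, 1, 1, 1): internal (-1.0000, 0.4142); octagon support 1.0000 vs apothem 0.8 → ∉ W
#3 (1, 0, -1, -1): internal (0.2929, 0.2929); octagon support 0.4142 vs apothem 0.8 → ∈ W

1, 3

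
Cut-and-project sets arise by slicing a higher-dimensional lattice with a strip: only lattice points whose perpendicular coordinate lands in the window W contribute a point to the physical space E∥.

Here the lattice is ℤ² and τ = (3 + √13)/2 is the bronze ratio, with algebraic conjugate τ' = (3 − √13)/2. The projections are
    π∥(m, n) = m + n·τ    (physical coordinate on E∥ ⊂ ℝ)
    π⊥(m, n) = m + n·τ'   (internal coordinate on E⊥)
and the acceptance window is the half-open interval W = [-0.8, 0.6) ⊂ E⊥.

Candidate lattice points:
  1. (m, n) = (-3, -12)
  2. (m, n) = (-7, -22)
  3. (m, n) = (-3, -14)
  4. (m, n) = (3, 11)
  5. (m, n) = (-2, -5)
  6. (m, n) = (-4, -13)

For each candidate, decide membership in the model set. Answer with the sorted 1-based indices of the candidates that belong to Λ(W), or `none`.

2, 4, 5, 6

Numerically τ ≈ 3.3028 and τ' = −1/τ ≈ -0.3028.
#1 (-3,-12): internal coord -3 + (-12)·τ' = +0.6333; +0.6333 ∉ [-0.8, 0.6) → out
#2 (-7,-22): internal coord -7 + (-22)·τ' = -0.3389; -0.3389 ∈ [-0.8, 0.6) → IN Λ
#3 (-3,-14): internal coord -3 + (-14)·τ' = +1.2389; +1.2389 ∉ [-0.8, 0.6) → out
#4 (3,11): internal coord 3 + (11)·τ' = -0.3305; -0.3305 ∈ [-0.8, 0.6) → IN Λ
#5 (-2,-5): internal coord -2 + (-5)·τ' = -0.4861; -0.4861 ∈ [-0.8, 0.6) → IN Λ
#6 (-4,-13): internal coord -4 + (-13)·τ' = -0.0639; -0.0639 ∈ [-0.8, 0.6) → IN Λ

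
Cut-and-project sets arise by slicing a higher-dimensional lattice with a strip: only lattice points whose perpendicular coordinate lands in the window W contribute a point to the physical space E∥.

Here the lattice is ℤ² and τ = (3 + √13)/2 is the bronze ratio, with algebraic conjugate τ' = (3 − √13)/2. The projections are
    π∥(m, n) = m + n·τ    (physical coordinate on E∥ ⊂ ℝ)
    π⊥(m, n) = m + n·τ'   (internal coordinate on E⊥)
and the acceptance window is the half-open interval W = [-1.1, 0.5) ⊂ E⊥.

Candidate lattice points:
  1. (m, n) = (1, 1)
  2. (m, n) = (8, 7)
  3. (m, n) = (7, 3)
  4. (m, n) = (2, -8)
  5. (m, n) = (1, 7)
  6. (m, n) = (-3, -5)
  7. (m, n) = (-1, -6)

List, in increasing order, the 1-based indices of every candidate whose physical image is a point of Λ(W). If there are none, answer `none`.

Numerically τ ≈ 3.3028 and τ' = −1/τ ≈ -0.3028.
#1 (1,1): internal coord 1 + (1)·τ' = +0.6972; +0.6972 ∉ [-1.1, 0.5) → out
#2 (8,7): internal coord 8 + (7)·τ' = +5.8806; +5.8806 ∉ [-1.1, 0.5) → out
#3 (7,3): internal coord 7 + (3)·τ' = +6.0917; +6.0917 ∉ [-1.1, 0.5) → out
#4 (2,-8): internal coord 2 + (-8)·τ' = +4.4222; +4.4222 ∉ [-1.1, 0.5) → out
#5 (1,7): internal coord 1 + (7)·τ' = -1.1194; -1.1194 ∉ [-1.1, 0.5) → out
#6 (-3,-5): internal coord -3 + (-5)·τ' = -1.4861; -1.4861 ∉ [-1.1, 0.5) → out
#7 (-1,-6): internal coord -1 + (-6)·τ' = +0.8167; +0.8167 ∉ [-1.1, 0.5) → out

none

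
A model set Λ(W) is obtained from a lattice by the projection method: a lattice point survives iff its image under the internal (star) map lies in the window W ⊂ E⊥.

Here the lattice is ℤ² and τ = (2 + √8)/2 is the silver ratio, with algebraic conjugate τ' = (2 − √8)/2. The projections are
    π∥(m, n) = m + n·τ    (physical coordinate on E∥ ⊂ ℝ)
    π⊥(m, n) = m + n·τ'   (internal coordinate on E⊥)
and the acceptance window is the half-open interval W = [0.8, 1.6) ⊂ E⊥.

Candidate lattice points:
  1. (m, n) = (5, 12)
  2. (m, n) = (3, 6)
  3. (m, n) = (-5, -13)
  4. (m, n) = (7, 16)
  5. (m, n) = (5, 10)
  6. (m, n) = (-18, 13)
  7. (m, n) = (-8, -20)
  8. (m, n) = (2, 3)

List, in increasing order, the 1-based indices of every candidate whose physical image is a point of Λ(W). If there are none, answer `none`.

5

τ' = (2−√8)/2 ≈ -0.4142.
candidate 1: (m,n)=(5,12) → π∥ = 5+12·τ ≈ 33.9706, π⊥ = 5+12·τ' ≈ 0.0294 ∉ [0.8, 1.6) ⇒ out
candidate 2: (m,n)=(3,6) → π∥ = 3+6·τ ≈ 17.4853, π⊥ = 3+6·τ' ≈ 0.5147 ∉ [0.8, 1.6) ⇒ out
candidate 3: (m,n)=(-5,-13) → π∥ = -5-13·τ ≈ -36.3848, π⊥ = -5-13·τ' ≈ 0.3848 ∉ [0.8, 1.6) ⇒ out
candidate 4: (m,n)=(7,16) → π∥ = 7+16·τ ≈ 45.6274, π⊥ = 7+16·τ' ≈ 0.3726 ∉ [0.8, 1.6) ⇒ out
candidate 5: (m,n)=(5,10) → π∥ = 5+10·τ ≈ 29.1421, π⊥ = 5+10·τ' ≈ 0.8579 ∈ [0.8, 1.6) ⇒ IN Λ
candidate 6: (m,n)=(-18,13) → π∥ = -18+13·τ ≈ 13.3848, π⊥ = -18+13·τ' ≈ -23.3848 ∉ [0.8, 1.6) ⇒ out
candidate 7: (m,n)=(-8,-20) → π∥ = -8-20·τ ≈ -56.2843, π⊥ = -8-20·τ' ≈ 0.2843 ∉ [0.8, 1.6) ⇒ out
candidate 8: (m,n)=(2,3) → π∥ = 2+3·τ ≈ 9.2426, π⊥ = 2+3·τ' ≈ 0.7574 ∉ [0.8, 1.6) ⇒ out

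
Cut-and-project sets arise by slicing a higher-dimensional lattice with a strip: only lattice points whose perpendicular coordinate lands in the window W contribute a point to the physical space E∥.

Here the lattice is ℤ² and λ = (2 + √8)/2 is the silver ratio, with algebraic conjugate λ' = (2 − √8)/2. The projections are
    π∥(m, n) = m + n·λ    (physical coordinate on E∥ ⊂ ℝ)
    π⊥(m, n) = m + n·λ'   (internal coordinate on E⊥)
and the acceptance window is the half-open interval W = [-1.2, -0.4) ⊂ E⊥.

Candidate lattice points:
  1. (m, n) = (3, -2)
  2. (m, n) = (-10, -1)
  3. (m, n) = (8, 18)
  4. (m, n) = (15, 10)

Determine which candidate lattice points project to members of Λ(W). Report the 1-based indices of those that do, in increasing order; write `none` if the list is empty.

none

Compute λ' = (2−√8)/2 = -0.4142, so π⊥(m,n) = m -0.4142·n.
#1 (3,-2): internal coord 3 + (-2)·λ' = +3.8284; +3.8284 ∉ [-1.2, -0.4) → out
#2 (-10,-1): internal coord -10 + (-1)·λ' = -9.5858; -9.5858 ∉ [-1.2, -0.4) → out
#3 (8,18): internal coord 8 + (18)·λ' = +0.5442; +0.5442 ∉ [-1.2, -0.4) → out
#4 (15,10): internal coord 15 + (10)·λ' = +10.8579; +10.8579 ∉ [-1.2, -0.4) → out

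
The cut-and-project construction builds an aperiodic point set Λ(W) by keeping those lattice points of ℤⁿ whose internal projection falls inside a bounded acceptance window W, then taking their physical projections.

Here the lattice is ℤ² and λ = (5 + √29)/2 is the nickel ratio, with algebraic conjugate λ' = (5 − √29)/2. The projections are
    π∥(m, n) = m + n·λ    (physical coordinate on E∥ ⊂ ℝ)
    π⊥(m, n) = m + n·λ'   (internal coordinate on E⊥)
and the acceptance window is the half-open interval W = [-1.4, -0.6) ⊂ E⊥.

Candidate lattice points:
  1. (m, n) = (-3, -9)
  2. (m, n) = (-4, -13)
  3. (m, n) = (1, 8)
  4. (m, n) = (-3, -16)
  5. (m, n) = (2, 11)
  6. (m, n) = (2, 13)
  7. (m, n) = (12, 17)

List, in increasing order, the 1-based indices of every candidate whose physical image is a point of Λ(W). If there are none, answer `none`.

1

λ' = (5−√29)/2 ≈ -0.192582.
candidate 1: (m,n)=(-3,-9) → π∥ = -3-9·λ ≈ -49.733242, π⊥ = -3-9·λ' ≈ -1.266758 ∈ [-1.4, -0.6) ⇒ IN Λ
candidate 2: (m,n)=(-4,-13) → π∥ = -4-13·λ ≈ -71.503571, π⊥ = -4-13·λ' ≈ -1.496429 ∉ [-1.4, -0.6) ⇒ out
candidate 3: (m,n)=(1,8) → π∥ = 1+8·λ ≈ 42.540659, π⊥ = 1+8·λ' ≈ -0.540659 ∉ [-1.4, -0.6) ⇒ out
candidate 4: (m,n)=(-3,-16) → π∥ = -3-16·λ ≈ -86.081318, π⊥ = -3-16·λ' ≈ 0.081318 ∉ [-1.4, -0.6) ⇒ out
candidate 5: (m,n)=(2,11) → π∥ = 2+11·λ ≈ 59.118406, π⊥ = 2+11·λ' ≈ -0.118406 ∉ [-1.4, -0.6) ⇒ out
candidate 6: (m,n)=(2,13) → π∥ = 2+13·λ ≈ 69.503571, π⊥ = 2+13·λ' ≈ -0.503571 ∉ [-1.4, -0.6) ⇒ out
candidate 7: (m,n)=(12,17) → π∥ = 12+17·λ ≈ 100.273901, π⊥ = 12+17·λ' ≈ 8.726099 ∉ [-1.4, -0.6) ⇒ out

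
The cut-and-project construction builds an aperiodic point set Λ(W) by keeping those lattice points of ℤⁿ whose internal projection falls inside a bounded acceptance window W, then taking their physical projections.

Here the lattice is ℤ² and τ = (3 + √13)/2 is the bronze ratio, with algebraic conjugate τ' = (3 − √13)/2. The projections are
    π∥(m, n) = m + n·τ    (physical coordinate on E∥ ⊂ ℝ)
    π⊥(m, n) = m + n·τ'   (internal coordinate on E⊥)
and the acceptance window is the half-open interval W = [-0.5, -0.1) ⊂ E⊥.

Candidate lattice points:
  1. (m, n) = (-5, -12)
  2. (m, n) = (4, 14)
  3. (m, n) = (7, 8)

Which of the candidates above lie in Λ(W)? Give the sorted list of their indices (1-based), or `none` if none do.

τ' = (3−√13)/2 ≈ -0.30278.
[1] lift (-5,-12): star map gives -1.36669; window check -0.5 ≤ -1.36669 < -0.1 is false → out
[2] lift (4,14): star map gives -0.23886; window check -0.5 ≤ -0.23886 < -0.1 is true → IN Λ
[3] lift (7,8): star map gives 4.57779; window check -0.5 ≤ 4.57779 < -0.1 is false → out

2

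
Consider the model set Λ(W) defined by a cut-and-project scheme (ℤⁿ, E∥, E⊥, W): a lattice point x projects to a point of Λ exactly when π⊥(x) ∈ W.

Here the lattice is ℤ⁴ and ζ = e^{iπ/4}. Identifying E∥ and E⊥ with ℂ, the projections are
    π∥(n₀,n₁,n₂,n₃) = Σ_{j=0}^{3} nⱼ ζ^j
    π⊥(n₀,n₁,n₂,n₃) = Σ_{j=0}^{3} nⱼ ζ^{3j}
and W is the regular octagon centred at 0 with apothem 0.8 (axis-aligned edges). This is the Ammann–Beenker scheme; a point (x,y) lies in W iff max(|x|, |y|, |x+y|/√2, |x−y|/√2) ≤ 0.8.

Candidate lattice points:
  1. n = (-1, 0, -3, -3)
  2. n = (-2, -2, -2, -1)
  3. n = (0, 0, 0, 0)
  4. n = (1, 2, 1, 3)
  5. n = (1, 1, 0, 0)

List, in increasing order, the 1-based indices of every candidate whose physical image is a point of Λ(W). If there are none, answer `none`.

3, 5

With ζ = e^{iπ/4} the internal vectors are ζ^0,ζ^3,ζ^6,ζ^9.
candidate 1: n = (-1, 0, -3, -3) → π⊥ ≈ (-3.121320, +0.878680); max(|x|,|y|,|x±y|/√2) = 3.121320 > 0.8 ⇒ ∉ W
candidate 2: n = (-2, -2, -2, -1) → π⊥ ≈ (-1.292893, -0.121320); max(|x|,|y|,|x±y|/√2) = 1.292893 > 0.8 ⇒ ∉ W
candidate 3: n = (0, 0, 0, 0) → π⊥ ≈ (+0.000000, +0.000000); max(|x|,|y|,|x±y|/√2) = 0.000000 ≤ 0.8 ⇒ ∈ W
candidate 4: n = (1, 2, 1, 3) → π⊥ ≈ (+1.707107, +2.535534); max(|x|,|y|,|x±y|/√2) = 3.000000 > 0.8 ⇒ ∉ W
candidate 5: n = (1, 1, 0, 0) → π⊥ ≈ (+0.292893, +0.707107); max(|x|,|y|,|x±y|/√2) = 0.707107 ≤ 0.8 ⇒ ∈ W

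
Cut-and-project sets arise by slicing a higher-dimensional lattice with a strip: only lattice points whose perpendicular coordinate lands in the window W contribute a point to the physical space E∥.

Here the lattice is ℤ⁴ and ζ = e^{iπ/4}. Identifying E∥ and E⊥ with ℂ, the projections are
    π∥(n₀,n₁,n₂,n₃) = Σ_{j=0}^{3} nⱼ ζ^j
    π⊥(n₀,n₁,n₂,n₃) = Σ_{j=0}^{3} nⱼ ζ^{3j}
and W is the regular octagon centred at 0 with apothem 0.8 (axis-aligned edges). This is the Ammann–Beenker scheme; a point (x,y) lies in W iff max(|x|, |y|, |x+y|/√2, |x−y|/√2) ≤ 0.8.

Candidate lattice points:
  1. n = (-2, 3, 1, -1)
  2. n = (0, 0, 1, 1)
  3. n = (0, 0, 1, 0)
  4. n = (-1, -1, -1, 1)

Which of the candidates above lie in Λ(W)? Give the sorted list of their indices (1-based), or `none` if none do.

2

Internal map: ζ^{3j} for j=0..3 gives (1,0), (−√2/2,√2/2), (0,−1), (√2/2,√2/2).
candidate 1: n = (-2, 3, 1, -1) → π⊥ ≈ (-4.828427, +0.414214); max(|x|,|y|,|x±y|/√2) = 4.828427 > 0.8 ⇒ ∉ W
candidate 2: n = (0, 0, 1, 1) → π⊥ ≈ (+0.707107, -0.292893); max(|x|,|y|,|x±y|/√2) = 0.707107 ≤ 0.8 ⇒ ∈ W
candidate 3: n = (0, 0, 1, 0) → π⊥ ≈ (+0.000000, -1.000000); max(|x|,|y|,|x±y|/√2) = 1.000000 > 0.8 ⇒ ∉ W
candidate 4: n = (-1, -1, -1, 1) → π⊥ ≈ (+0.414214, +1.000000); max(|x|,|y|,|x±y|/√2) = 1.000000 > 0.8 ⇒ ∉ W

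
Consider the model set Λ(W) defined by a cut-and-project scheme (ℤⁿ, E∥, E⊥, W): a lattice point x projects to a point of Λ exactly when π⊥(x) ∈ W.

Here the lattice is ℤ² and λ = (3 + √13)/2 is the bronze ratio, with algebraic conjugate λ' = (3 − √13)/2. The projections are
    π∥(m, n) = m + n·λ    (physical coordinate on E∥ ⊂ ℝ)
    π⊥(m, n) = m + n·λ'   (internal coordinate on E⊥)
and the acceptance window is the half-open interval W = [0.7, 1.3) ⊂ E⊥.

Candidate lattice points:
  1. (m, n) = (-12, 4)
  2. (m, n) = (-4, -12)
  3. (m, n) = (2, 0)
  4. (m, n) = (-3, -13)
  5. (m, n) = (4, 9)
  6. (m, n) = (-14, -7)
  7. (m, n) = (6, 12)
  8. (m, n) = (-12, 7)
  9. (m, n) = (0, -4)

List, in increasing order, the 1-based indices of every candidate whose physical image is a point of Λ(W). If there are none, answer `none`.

4, 5, 9

λ' = (3−√13)/2 ≈ -0.302776.
[1] lift (-12,4): star map gives -13.211103; window check 0.7 ≤ -13.211103 < 1.3 is false → out
[2] lift (-4,-12): star map gives -0.366692; window check 0.7 ≤ -0.366692 < 1.3 is false → out
[3] lift (2,0): star map gives 2.000000; window check 0.7 ≤ 2.000000 < 1.3 is false → out
[4] lift (-3,-13): star map gives 0.936083; window check 0.7 ≤ 0.936083 < 1.3 is true → IN Λ
[5] lift (4,9): star map gives 1.275019; window check 0.7 ≤ 1.275019 < 1.3 is true → IN Λ
[6] lift (-14,-7): star map gives -11.880571; window check 0.7 ≤ -11.880571 < 1.3 is false → out
[7] lift (6,12): star map gives 2.366692; window check 0.7 ≤ 2.366692 < 1.3 is false → out
[8] lift (-12,7): star map gives -14.119429; window check 0.7 ≤ -14.119429 < 1.3 is false → out
[9] lift (0,-4): star map gives 1.211103; window check 0.7 ≤ 1.211103 < 1.3 is true → IN Λ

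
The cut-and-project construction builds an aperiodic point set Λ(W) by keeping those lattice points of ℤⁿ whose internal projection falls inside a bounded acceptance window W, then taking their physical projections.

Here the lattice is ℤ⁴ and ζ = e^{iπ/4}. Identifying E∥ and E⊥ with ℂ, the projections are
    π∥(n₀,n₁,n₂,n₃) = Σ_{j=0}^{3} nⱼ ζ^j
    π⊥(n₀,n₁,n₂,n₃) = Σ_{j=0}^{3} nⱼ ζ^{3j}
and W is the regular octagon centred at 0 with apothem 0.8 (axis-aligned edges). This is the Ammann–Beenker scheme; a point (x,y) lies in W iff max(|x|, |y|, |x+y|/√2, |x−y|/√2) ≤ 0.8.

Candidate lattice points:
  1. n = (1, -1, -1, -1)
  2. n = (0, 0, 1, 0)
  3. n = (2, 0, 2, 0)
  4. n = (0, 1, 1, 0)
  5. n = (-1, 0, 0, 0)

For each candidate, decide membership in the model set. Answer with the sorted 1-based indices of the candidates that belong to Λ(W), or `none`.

With ζ = e^{iπ/4} the internal vectors are ζ^0,ζ^3,ζ^6,ζ^9.
candidate 1: n = (1, -1, -1, -1) → π⊥ ≈ (+1.00000, -0.41421); max(|x|,|y|,|x±y|/√2) = 1.00000 > 0.8 ⇒ ∉ W
candidate 2: n = (0, 0, 1, 0) → π⊥ ≈ (+0.00000, -1.00000); max(|x|,|y|,|x±y|/√2) = 1.00000 > 0.8 ⇒ ∉ W
candidate 3: n = (2, 0, 2, 0) → π⊥ ≈ (+2.00000, -2.00000); max(|x|,|y|,|x±y|/√2) = 2.82843 > 0.8 ⇒ ∉ W
candidate 4: n = (0, 1, 1, 0) → π⊥ ≈ (-0.70711, -0.29289); max(|x|,|y|,|x±y|/√2) = 0.70711 ≤ 0.8 ⇒ ∈ W
candidate 5: n = (-1, 0, 0, 0) → π⊥ ≈ (-1.00000, +0.00000); max(|x|,|y|,|x±y|/√2) = 1.00000 > 0.8 ⇒ ∉ W

4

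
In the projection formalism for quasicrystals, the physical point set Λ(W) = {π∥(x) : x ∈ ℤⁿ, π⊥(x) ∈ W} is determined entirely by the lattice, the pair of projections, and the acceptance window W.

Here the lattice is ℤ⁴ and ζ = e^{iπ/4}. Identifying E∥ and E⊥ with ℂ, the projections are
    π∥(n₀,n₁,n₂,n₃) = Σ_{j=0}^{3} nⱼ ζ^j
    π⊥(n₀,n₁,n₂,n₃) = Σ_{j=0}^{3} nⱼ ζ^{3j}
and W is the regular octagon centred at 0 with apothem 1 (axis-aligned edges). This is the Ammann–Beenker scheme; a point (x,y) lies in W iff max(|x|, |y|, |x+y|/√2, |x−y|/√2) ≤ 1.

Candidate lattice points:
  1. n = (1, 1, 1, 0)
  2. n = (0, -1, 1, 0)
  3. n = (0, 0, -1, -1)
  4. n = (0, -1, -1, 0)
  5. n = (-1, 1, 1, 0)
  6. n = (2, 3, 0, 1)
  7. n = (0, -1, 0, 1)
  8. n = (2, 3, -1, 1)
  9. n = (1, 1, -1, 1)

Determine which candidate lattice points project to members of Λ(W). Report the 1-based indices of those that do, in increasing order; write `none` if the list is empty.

1, 3, 4

With ζ = e^{iπ/4} the internal vectors are ζ^0,ζ^3,ζ^6,ζ^9.
candidate 1: n = (1, 1, 1, 0) → π⊥ ≈ (+0.29289, -0.29289); max(|x|,|y|,|x±y|/√2) = 0.41421 ≤ 1 ⇒ ∈ W
candidate 2: n = (0, -1, 1, 0) → π⊥ ≈ (+0.70711, -1.70711); max(|x|,|y|,|x±y|/√2) = 1.70711 > 1 ⇒ ∉ W
candidate 3: n = (0, 0, -1, -1) → π⊥ ≈ (-0.70711, +0.29289); max(|x|,|y|,|x±y|/√2) = 0.70711 ≤ 1 ⇒ ∈ W
candidate 4: n = (0, -1, -1, 0) → π⊥ ≈ (+0.70711, +0.29289); max(|x|,|y|,|x±y|/√2) = 0.70711 ≤ 1 ⇒ ∈ W
candidate 5: n = (-1, 1, 1, 0) → π⊥ ≈ (-1.70711, -0.29289); max(|x|,|y|,|x±y|/√2) = 1.70711 > 1 ⇒ ∉ W
candidate 6: n = (2, 3, 0, 1) → π⊥ ≈ (+0.58579, +2.82843); max(|x|,|y|,|x±y|/√2) = 2.82843 > 1 ⇒ ∉ W
candidate 7: n = (0, -1, 0, 1) → π⊥ ≈ (+1.41421, +0.00000); max(|x|,|y|,|x±y|/√2) = 1.41421 > 1 ⇒ ∉ W
candidate 8: n = (2, 3, -1, 1) → π⊥ ≈ (+0.58579, +3.82843); max(|x|,|y|,|x±y|/√2) = 3.82843 > 1 ⇒ ∉ W
candidate 9: n = (1, 1, -1, 1) → π⊥ ≈ (+1.00000, +2.41421); max(|x|,|y|,|x±y|/√2) = 2.41421 > 1 ⇒ ∉ W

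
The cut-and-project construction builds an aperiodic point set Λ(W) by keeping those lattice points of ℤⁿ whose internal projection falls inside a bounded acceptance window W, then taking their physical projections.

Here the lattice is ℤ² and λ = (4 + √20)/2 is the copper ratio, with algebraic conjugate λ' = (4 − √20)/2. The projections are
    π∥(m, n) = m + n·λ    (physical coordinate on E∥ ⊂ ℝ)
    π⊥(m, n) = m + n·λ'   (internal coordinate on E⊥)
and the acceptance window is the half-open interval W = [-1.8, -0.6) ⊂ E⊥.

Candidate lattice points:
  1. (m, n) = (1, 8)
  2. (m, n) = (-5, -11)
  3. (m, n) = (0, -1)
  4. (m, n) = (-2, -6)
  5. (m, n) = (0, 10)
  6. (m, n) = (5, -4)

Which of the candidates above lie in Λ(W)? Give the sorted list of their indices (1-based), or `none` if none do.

λ' = (4−√20)/2 ≈ -0.236068.
candidate 1: (m,n)=(1,8) → π∥ = 1+8·λ ≈ 34.888544, π⊥ = 1+8·λ' ≈ -0.888544 ∈ [-1.8, -0.6) ⇒ IN Λ
candidate 2: (m,n)=(-5,-11) → π∥ = -5-11·λ ≈ -51.596748, π⊥ = -5-11·λ' ≈ -2.403252 ∉ [-1.8, -0.6) ⇒ out
candidate 3: (m,n)=(0,-1) → π∥ = 0-1·λ ≈ -4.236068, π⊥ = 0-1·λ' ≈ 0.236068 ∉ [-1.8, -0.6) ⇒ out
candidate 4: (m,n)=(-2,-6) → π∥ = -2-6·λ ≈ -27.416408, π⊥ = -2-6·λ' ≈ -0.583592 ∉ [-1.8, -0.6) ⇒ out
candidate 5: (m,n)=(0,10) → π∥ = 0+10·λ ≈ 42.360680, π⊥ = 0+10·λ' ≈ -2.360680 ∉ [-1.8, -0.6) ⇒ out
candidate 6: (m,n)=(5,-4) → π∥ = 5-4·λ ≈ -11.944272, π⊥ = 5-4·λ' ≈ 5.944272 ∉ [-1.8, -0.6) ⇒ out

1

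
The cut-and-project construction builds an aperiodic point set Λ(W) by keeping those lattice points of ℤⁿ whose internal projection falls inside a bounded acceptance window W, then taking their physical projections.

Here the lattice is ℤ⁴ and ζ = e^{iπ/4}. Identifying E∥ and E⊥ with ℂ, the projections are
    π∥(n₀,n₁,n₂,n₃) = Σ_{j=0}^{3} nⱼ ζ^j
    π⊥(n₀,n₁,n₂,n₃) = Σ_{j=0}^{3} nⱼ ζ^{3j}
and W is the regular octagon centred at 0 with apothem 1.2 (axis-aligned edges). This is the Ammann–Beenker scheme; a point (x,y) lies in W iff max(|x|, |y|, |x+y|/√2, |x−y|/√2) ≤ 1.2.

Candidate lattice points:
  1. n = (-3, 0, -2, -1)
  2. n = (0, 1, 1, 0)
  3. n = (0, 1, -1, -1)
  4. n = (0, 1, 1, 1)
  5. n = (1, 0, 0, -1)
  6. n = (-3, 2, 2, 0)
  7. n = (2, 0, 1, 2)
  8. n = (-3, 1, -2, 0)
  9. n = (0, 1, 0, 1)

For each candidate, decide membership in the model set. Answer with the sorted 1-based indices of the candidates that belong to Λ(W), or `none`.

Internal map: ζ^{3j} for j=0..3 gives (1,0), (−√2/2,√2/2), (0,−1), (√2/2,√2/2).
candidate 1: n = (-3, 0, -2, -1) → π⊥ ≈ (-3.70711, +1.29289); max(|x|,|y|,|x±y|/√2) = 3.70711 > 1.2 ⇒ ∉ W
candidate 2: n = (0, 1, 1, 0) → π⊥ ≈ (-0.70711, -0.29289); max(|x|,|y|,|x±y|/√2) = 0.70711 ≤ 1.2 ⇒ ∈ W
candidate 3: n = (0, 1, -1, -1) → π⊥ ≈ (-1.41421, +1.00000); max(|x|,|y|,|x±y|/√2) = 1.70711 > 1.2 ⇒ ∉ W
candidate 4: n = (0, 1, 1, 1) → π⊥ ≈ (+0.00000, +0.41421); max(|x|,|y|,|x±y|/√2) = 0.41421 ≤ 1.2 ⇒ ∈ W
candidate 5: n = (1, 0, 0, -1) → π⊥ ≈ (+0.29289, -0.70711); max(|x|,|y|,|x±y|/√2) = 0.70711 ≤ 1.2 ⇒ ∈ W
candidate 6: n = (-3, 2, 2, 0) → π⊥ ≈ (-4.41421, -0.58579); max(|x|,|y|,|x±y|/√2) = 4.41421 > 1.2 ⇒ ∉ W
candidate 7: n = (2, 0, 1, 2) → π⊥ ≈ (+3.41421, +0.41421); max(|x|,|y|,|x±y|/√2) = 3.41421 > 1.2 ⇒ ∉ W
candidate 8: n = (-3, 1, -2, 0) → π⊥ ≈ (-3.70711, +2.70711); max(|x|,|y|,|x±y|/√2) = 4.53553 > 1.2 ⇒ ∉ W
candidate 9: n = (0, 1, 0, 1) → π⊥ ≈ (+0.00000, +1.41421); max(|x|,|y|,|x±y|/√2) = 1.41421 > 1.2 ⇒ ∉ W

2, 4, 5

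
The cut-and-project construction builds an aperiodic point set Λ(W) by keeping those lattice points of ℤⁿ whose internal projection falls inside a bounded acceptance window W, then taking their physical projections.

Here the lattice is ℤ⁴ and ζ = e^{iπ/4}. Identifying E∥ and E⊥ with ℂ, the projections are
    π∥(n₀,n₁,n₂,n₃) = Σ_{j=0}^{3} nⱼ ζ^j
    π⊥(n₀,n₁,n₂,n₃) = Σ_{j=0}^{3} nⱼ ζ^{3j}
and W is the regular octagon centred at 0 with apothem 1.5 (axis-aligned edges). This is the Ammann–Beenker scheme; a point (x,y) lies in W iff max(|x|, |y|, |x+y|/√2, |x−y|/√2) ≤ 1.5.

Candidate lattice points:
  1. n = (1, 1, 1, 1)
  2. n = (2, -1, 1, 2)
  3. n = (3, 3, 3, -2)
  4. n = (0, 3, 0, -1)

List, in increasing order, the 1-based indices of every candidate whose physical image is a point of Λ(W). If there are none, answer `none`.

Internal map: ζ^{3j} for j=0..3 gives (1,0), (−√2/2,√2/2), (0,−1), (√2/2,√2/2).
candidate 1: n = (1, 1, 1, 1) → π⊥ ≈ (+1.000000, +0.414214); max(|x|,|y|,|x±y|/√2) = 1.000000 ≤ 1.5 ⇒ ∈ W
candidate 2: n = (2, -1, 1, 2) → π⊥ ≈ (+4.121320, -0.292893); max(|x|,|y|,|x±y|/√2) = 4.121320 > 1.5 ⇒ ∉ W
candidate 3: n = (3, 3, 3, -2) → π⊥ ≈ (-0.535534, -2.292893); max(|x|,|y|,|x±y|/√2) = 2.292893 > 1.5 ⇒ ∉ W
candidate 4: n = (0, 3, 0, -1) → π⊥ ≈ (-2.828427, +1.414214); max(|x|,|y|,|x±y|/√2) = 3.000000 > 1.5 ⇒ ∉ W

1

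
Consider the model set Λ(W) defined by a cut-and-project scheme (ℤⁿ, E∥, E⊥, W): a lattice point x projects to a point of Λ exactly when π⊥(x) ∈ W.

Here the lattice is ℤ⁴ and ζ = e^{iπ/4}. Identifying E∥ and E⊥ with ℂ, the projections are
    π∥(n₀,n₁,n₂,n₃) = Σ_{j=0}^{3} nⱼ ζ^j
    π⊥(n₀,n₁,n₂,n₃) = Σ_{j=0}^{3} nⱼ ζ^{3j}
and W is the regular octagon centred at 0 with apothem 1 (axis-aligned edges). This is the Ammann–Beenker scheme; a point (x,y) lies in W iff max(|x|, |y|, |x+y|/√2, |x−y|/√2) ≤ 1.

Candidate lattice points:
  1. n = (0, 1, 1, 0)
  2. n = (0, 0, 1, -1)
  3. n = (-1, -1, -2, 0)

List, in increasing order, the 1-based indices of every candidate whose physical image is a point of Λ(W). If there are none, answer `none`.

Internal map: ζ^{3j} for j=0..3 gives (1,0), (−√2/2,√2/2), (0,−1), (√2/2,√2/2).
candidate 1: n = (0, 1, 1, 0) → π⊥ ≈ (-0.707107, -0.292893); max(|x|,|y|,|x±y|/√2) = 0.707107 ≤ 1 ⇒ ∈ W
candidate 2: n = (0, 0, 1, -1) → π⊥ ≈ (-0.707107, -1.707107); max(|x|,|y|,|x±y|/√2) = 1.707107 > 1 ⇒ ∉ W
candidate 3: n = (-1, -1, -2, 0) → π⊥ ≈ (-0.292893, +1.292893); max(|x|,|y|,|x±y|/√2) = 1.292893 > 1 ⇒ ∉ W

1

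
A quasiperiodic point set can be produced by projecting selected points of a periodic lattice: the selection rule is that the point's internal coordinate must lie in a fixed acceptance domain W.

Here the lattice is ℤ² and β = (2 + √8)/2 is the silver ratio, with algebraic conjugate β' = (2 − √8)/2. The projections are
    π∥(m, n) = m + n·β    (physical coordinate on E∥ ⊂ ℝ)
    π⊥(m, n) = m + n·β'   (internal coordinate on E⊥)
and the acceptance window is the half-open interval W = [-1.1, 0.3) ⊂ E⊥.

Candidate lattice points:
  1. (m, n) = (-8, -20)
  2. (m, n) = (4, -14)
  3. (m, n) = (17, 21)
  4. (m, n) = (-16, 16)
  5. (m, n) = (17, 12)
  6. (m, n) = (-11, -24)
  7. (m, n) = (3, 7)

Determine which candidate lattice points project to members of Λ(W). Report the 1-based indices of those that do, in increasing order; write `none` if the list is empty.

Compute β' = (2−√8)/2 = -0.41421, so π⊥(m,n) = m -0.41421·n.
[1] lift (-8,-20): star map gives 0.28427; window check -1.1 ≤ 0.28427 < 0.3 is true → IN Λ
[2] lift (4,-14): star map gives 9.79899; window check -1.1 ≤ 9.79899 < 0.3 is false → out
[3] lift (17,21): star map gives 8.30152; window check -1.1 ≤ 8.30152 < 0.3 is false → out
[4] lift (-16,16): star map gives -22.62742; window check -1.1 ≤ -22.62742 < 0.3 is false → out
[5] lift (17,12): star map gives 12.02944; window check -1.1 ≤ 12.02944 < 0.3 is false → out
[6] lift (-11,-24): star map gives -1.05887; window check -1.1 ≤ -1.05887 < 0.3 is true → IN Λ
[7] lift (3,7): star map gives 0.10051; window check -1.1 ≤ 0.10051 < 0.3 is true → IN Λ

1, 6, 7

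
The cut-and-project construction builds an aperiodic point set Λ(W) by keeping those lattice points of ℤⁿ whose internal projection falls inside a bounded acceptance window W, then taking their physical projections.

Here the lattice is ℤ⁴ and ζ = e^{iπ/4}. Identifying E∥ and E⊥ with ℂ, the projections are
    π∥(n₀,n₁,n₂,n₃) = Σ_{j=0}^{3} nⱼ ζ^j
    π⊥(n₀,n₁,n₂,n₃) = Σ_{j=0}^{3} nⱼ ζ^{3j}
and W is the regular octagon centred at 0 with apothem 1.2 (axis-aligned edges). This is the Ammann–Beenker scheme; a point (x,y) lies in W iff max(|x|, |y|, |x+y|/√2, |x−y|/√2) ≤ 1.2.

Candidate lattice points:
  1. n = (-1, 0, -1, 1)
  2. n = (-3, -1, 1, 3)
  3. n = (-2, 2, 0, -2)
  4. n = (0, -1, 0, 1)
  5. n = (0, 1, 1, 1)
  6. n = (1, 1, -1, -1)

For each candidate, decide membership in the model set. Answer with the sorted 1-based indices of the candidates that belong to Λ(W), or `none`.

2, 5, 6

With ζ = e^{iπ/4} the internal vectors are ζ^0,ζ^3,ζ^6,ζ^9.
candidate 1: n = (-1, 0, -1, 1) → π⊥ ≈ (-0.2929, +1.7071); max(|x|,|y|,|x±y|/√2) = 1.7071 > 1.2 ⇒ ∉ W
candidate 2: n = (-3, -1, 1, 3) → π⊥ ≈ (-0.1716, +0.4142); max(|x|,|y|,|x±y|/√2) = 0.4142 ≤ 1.2 ⇒ ∈ W
candidate 3: n = (-2, 2, 0, -2) → π⊥ ≈ (-4.8284, +0.0000); max(|x|,|y|,|x±y|/√2) = 4.8284 > 1.2 ⇒ ∉ W
candidate 4: n = (0, -1, 0, 1) → π⊥ ≈ (+1.4142, +0.0000); max(|x|,|y|,|x±y|/√2) = 1.4142 > 1.2 ⇒ ∉ W
candidate 5: n = (0, 1, 1, 1) → π⊥ ≈ (+0.0000, +0.4142); max(|x|,|y|,|x±y|/√2) = 0.4142 ≤ 1.2 ⇒ ∈ W
candidate 6: n = (1, 1, -1, -1) → π⊥ ≈ (-0.4142, +1.0000); max(|x|,|y|,|x±y|/√2) = 1.0000 ≤ 1.2 ⇒ ∈ W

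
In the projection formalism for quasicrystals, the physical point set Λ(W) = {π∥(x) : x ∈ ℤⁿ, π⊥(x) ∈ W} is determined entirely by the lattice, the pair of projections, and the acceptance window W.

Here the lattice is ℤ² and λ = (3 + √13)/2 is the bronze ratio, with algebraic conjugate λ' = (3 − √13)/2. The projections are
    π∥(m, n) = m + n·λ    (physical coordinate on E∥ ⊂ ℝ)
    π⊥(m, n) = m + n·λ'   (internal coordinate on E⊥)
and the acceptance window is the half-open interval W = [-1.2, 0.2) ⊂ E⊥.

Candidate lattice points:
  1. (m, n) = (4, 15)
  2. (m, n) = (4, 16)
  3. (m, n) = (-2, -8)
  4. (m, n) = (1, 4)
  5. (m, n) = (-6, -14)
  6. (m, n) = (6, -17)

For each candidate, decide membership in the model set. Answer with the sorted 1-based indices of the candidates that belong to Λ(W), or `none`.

1, 2, 4

Numerically λ ≈ 3.302776 and λ' = −1/λ ≈ -0.302776.
[1] lift (4,15): star map gives -0.541635; window check -1.2 ≤ -0.541635 < 0.2 is true → IN Λ
[2] lift (4,16): star map gives -0.844410; window check -1.2 ≤ -0.844410 < 0.2 is true → IN Λ
[3] lift (-2,-8): star map gives 0.422205; window check -1.2 ≤ 0.422205 < 0.2 is false → out
[4] lift (1,4): star map gives -0.211103; window check -1.2 ≤ -0.211103 < 0.2 is true → IN Λ
[5] lift (-6,-14): star map gives -1.761141; window check -1.2 ≤ -1.761141 < 0.2 is false → out
[6] lift (6,-17): star map gives 11.147186; window check -1.2 ≤ 11.147186 < 0.2 is false → out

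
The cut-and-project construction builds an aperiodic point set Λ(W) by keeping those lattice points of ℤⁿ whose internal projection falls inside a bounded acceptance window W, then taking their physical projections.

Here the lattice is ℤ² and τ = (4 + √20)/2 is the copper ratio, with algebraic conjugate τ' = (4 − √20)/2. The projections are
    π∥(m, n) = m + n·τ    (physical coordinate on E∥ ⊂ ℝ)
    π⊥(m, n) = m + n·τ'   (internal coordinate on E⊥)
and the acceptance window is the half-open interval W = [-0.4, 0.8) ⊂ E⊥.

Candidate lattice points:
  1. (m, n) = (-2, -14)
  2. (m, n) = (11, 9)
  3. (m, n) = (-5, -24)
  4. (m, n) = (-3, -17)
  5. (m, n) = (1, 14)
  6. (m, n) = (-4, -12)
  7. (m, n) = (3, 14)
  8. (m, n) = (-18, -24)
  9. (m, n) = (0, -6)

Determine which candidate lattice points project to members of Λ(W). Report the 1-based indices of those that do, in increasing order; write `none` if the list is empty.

Numerically τ ≈ 4.236068 and τ' = −1/τ ≈ -0.236068.
#1 (-2,-14): internal coord -2 + (-14)·τ' = +1.304952; +1.304952 ∉ [-0.4, 0.8) → out
#2 (11,9): internal coord 11 + (9)·τ' = +8.875388; +8.875388 ∉ [-0.4, 0.8) → out
#3 (-5,-24): internal coord -5 + (-24)·τ' = +0.665631; +0.665631 ∈ [-0.4, 0.8) → IN Λ
#4 (-3,-17): internal coord -3 + (-17)·τ' = +1.013156; +1.013156 ∉ [-0.4, 0.8) → out
#5 (1,14): internal coord 1 + (14)·τ' = -2.304952; -2.304952 ∉ [-0.4, 0.8) → out
#6 (-4,-12): internal coord -4 + (-12)·τ' = -1.167184; -1.167184 ∉ [-0.4, 0.8) → out
#7 (3,14): internal coord 3 + (14)·τ' = -0.304952; -0.304952 ∈ [-0.4, 0.8) → IN Λ
#8 (-18,-24): internal coord -18 + (-24)·τ' = -12.334369; -12.334369 ∉ [-0.4, 0.8) → out
#9 (0,-6): internal coord 0 + (-6)·τ' = +1.416408; +1.416408 ∉ [-0.4, 0.8) → out

3, 7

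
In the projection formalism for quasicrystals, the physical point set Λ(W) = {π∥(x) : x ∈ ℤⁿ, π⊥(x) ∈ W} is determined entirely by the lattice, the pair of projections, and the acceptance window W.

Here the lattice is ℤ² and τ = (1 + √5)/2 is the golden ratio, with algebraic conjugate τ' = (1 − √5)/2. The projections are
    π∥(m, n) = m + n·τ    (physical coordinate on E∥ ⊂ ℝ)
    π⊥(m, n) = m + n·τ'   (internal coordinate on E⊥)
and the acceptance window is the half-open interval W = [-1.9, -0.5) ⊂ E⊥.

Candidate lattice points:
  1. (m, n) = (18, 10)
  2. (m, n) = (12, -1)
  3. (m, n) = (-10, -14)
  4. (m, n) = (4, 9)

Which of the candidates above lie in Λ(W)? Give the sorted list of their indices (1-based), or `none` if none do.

3, 4

Numerically τ ≈ 1.618034 and τ' = −1/τ ≈ -0.618034.
candidate 1: (m,n)=(18,10) → π∥ = 18+10·τ ≈ 34.180340, π⊥ = 18+10·τ' ≈ 11.819660 ∉ [-1.9, -0.5) ⇒ out
candidate 2: (m,n)=(12,-1) → π∥ = 12-1·τ ≈ 10.381966, π⊥ = 12-1·τ' ≈ 12.618034 ∉ [-1.9, -0.5) ⇒ out
candidate 3: (m,n)=(-10,-14) → π∥ = -10-14·τ ≈ -32.652476, π⊥ = -10-14·τ' ≈ -1.347524 ∈ [-1.9, -0.5) ⇒ IN Λ
candidate 4: (m,n)=(4,9) → π∥ = 4+9·τ ≈ 18.562306, π⊥ = 4+9·τ' ≈ -1.562306 ∈ [-1.9, -0.5) ⇒ IN Λ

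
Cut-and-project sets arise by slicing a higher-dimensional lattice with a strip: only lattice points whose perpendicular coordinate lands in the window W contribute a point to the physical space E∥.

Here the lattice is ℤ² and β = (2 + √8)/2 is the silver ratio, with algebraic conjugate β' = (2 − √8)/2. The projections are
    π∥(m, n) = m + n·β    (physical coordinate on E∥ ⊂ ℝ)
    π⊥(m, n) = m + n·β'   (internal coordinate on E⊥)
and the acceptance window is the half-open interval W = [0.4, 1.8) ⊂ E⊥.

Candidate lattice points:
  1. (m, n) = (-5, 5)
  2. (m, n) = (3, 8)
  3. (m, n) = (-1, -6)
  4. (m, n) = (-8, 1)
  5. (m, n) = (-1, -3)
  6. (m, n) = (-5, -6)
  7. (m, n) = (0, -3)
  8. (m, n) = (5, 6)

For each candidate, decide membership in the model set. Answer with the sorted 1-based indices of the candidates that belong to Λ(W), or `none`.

Compute β' = (2−√8)/2 = -0.41421, so π⊥(m,n) = m -0.41421·n.
candidate 1: (m,n)=(-5,5) → π∥ = -5+5·β ≈ 7.07107, π⊥ = -5+5·β' ≈ -7.07107 ∉ [0.4, 1.8) ⇒ out
candidate 2: (m,n)=(3,8) → π∥ = 3+8·β ≈ 22.31371, π⊥ = 3+8·β' ≈ -0.31371 ∉ [0.4, 1.8) ⇒ out
candidate 3: (m,n)=(-1,-6) → π∥ = -1-6·β ≈ -15.48528, π⊥ = -1-6·β' ≈ 1.48528 ∈ [0.4, 1.8) ⇒ IN Λ
candidate 4: (m,n)=(-8,1) → π∥ = -8+1·β ≈ -5.58579, π⊥ = -8+1·β' ≈ -8.41421 ∉ [0.4, 1.8) ⇒ out
candidate 5: (m,n)=(-1,-3) → π∥ = -1-3·β ≈ -8.24264, π⊥ = -1-3·β' ≈ 0.24264 ∉ [0.4, 1.8) ⇒ out
candidate 6: (m,n)=(-5,-6) → π∥ = -5-6·β ≈ -19.48528, π⊥ = -5-6·β' ≈ -2.51472 ∉ [0.4, 1.8) ⇒ out
candidate 7: (m,n)=(0,-3) → π∥ = 0-3·β ≈ -7.24264, π⊥ = 0-3·β' ≈ 1.24264 ∈ [0.4, 1.8) ⇒ IN Λ
candidate 8: (m,n)=(5,6) → π∥ = 5+6·β ≈ 19.48528, π⊥ = 5+6·β' ≈ 2.51472 ∉ [0.4, 1.8) ⇒ out

3, 7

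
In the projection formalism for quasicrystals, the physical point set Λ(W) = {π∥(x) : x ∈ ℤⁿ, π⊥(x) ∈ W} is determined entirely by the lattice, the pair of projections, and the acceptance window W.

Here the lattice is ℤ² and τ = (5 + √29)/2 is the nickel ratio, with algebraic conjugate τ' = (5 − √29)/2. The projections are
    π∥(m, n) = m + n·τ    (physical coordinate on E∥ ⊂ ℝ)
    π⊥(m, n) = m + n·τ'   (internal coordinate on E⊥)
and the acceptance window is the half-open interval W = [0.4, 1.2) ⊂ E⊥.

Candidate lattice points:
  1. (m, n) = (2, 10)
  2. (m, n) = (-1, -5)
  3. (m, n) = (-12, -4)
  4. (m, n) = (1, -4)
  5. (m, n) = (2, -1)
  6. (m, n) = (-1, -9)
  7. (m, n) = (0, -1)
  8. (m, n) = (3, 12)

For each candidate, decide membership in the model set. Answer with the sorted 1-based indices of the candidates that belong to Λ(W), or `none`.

6, 8

Numerically τ ≈ 5.1926 and τ' = −1/τ ≈ -0.1926.
#1 (2,10): internal coord 2 + (10)·τ' = +0.0742; +0.0742 ∉ [0.4, 1.2) → out
#2 (-1,-5): internal coord -1 + (-5)·τ' = -0.0371; -0.0371 ∉ [0.4, 1.2) → out
#3 (-12,-4): internal coord -12 + (-4)·τ' = -11.2297; -11.2297 ∉ [0.4, 1.2) → out
#4 (1,-4): internal coord 1 + (-4)·τ' = +1.7703; +1.7703 ∉ [0.4, 1.2) → out
#5 (2,-1): internal coord 2 + (-1)·τ' = +2.1926; +2.1926 ∉ [0.4, 1.2) → out
#6 (-1,-9): internal coord -1 + (-9)·τ' = +0.7332; +0.7332 ∈ [0.4, 1.2) → IN Λ
#7 (0,-1): internal coord 0 + (-1)·τ' = +0.1926; +0.1926 ∉ [0.4, 1.2) → out
#8 (3,12): internal coord 3 + (12)·τ' = +0.6890; +0.6890 ∈ [0.4, 1.2) → IN Λ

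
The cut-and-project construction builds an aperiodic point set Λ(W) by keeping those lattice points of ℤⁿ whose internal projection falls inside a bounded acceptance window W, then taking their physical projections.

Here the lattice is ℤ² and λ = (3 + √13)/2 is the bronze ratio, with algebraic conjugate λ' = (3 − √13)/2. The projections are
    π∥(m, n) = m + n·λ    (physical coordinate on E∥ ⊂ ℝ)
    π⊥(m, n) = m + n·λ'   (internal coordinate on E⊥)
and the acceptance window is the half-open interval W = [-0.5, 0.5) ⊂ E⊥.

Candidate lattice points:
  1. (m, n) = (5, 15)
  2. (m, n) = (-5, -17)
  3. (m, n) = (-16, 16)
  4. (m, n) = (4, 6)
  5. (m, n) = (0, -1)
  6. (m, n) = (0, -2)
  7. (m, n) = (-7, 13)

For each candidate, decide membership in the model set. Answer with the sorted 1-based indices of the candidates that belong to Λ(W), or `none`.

1, 2, 5

λ' = (3−√13)/2 ≈ -0.3028.
candidate 1: (m,n)=(5,15) → π∥ = 5+15·λ ≈ 54.5416, π⊥ = 5+15·λ' ≈ 0.4584 ∈ [-0.5, 0.5) ⇒ IN Λ
candidate 2: (m,n)=(-5,-17) → π∥ = -5-17·λ ≈ -61.1472, π⊥ = -5-17·λ' ≈ 0.1472 ∈ [-0.5, 0.5) ⇒ IN Λ
candidate 3: (m,n)=(-16,16) → π∥ = -16+16·λ ≈ 36.8444, π⊥ = -16+16·λ' ≈ -20.8444 ∉ [-0.5, 0.5) ⇒ out
candidate 4: (m,n)=(4,6) → π∥ = 4+6·λ ≈ 23.8167, π⊥ = 4+6·λ' ≈ 2.1833 ∉ [-0.5, 0.5) ⇒ out
candidate 5: (m,n)=(0,-1) → π∥ = 0-1·λ ≈ -3.3028, π⊥ = 0-1·λ' ≈ 0.3028 ∈ [-0.5, 0.5) ⇒ IN Λ
candidate 6: (m,n)=(0,-2) → π∥ = 0-2·λ ≈ -6.6056, π⊥ = 0-2·λ' ≈ 0.6056 ∉ [-0.5, 0.5) ⇒ out
candidate 7: (m,n)=(-7,13) → π∥ = -7+13·λ ≈ 35.9361, π⊥ = -7+13·λ' ≈ -10.9361 ∉ [-0.5, 0.5) ⇒ out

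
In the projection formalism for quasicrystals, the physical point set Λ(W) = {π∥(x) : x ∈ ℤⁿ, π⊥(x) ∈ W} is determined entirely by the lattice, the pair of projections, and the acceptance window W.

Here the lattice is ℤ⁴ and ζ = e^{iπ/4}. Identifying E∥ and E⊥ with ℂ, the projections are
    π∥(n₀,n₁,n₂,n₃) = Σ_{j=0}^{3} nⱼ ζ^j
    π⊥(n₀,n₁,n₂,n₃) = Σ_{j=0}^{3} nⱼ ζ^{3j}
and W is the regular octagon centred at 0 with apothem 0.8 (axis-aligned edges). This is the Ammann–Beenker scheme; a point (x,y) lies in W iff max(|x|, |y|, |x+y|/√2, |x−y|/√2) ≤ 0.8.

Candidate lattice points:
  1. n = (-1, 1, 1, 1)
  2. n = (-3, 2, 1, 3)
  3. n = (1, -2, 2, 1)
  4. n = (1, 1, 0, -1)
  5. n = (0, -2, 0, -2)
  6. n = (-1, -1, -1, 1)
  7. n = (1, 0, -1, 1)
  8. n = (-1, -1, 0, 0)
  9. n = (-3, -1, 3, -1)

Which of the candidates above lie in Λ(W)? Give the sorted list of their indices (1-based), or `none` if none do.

With ζ = e^{iπ/4} the internal vectors are ζ^0,ζ^3,ζ^6,ζ^9.
#1 (-1, 1, 1, 1): internal (-1.0000, 0.4142); octagon support 1.0000 vs apothem 0.8 → ∉ W
#2 (-3, 2, 1, 3): internal (-2.2929, 2.5355); octagon support 3.4142 vs apothem 0.8 → ∉ W
#3 (1, -2, 2, 1): internal (3.1213, -2.7071); octagon support 4.1213 vs apothem 0.8 → ∉ W
#4 (1, 1, 0, -1): internal (-0.4142, 0.0000); octagon support 0.4142 vs apothem 0.8 → ∈ W
#5 (0, -2, 0, -2): internal (0.0000, -2.8284); octagon support 2.8284 vs apothem 0.8 → ∉ W
#6 (-1, -1, -1, 1): internal (0.4142, 1.0000); octagon support 1.0000 vs apothem 0.8 → ∉ W
#7 (1, 0, -1, 1): internal (1.7071, 1.7071); octagon support 2.4142 vs apothem 0.8 → ∉ W
#8 (-1, -1, 0, 0): internal (-0.2929, -0.7071); octagon support 0.7071 vs apothem 0.8 → ∈ W
#9 (-3, -1, 3, -1): internal (-3.0000, -4.4142); octagon support 5.2426 vs apothem 0.8 → ∉ W

4, 8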